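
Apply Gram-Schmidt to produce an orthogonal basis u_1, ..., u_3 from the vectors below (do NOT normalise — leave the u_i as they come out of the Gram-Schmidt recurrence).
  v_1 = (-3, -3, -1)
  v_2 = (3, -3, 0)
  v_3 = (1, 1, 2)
Orthogonal basis:
  u_1 = (-3, -3, -1)
  u_2 = (3, -3, 0)
  u_3 = (-5/19, -5/19, 30/19)

Apply the Gram-Schmidt recurrence
  u_1 = v_1
  u_i = v_i − Σ_{j<i} ((v_i · u_j) / (u_j · u_j)) · u_j.

Step by step this gives:
  u_1 = (-3, -3, -1)
  u_2 = (3, -3, 0)
  u_3 = (-5/19, -5/19, 30/19)

Orthogonality check:
  u_2 · u_1 = 0 (should be 0)
  u_3 · u_1 = 0 (should be 0)
  u_3 · u_2 = 0 (should be 0)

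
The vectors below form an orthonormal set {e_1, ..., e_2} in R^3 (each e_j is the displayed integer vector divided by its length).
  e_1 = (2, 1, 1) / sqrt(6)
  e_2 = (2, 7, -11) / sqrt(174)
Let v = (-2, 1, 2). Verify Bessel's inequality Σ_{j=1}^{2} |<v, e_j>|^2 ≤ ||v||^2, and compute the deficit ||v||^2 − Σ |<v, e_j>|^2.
Σ |<v, e_j>|^2 = 65/29; ||v||^2 = 9; deficit = 196/29

Write each e_j = u_j / sqrt(<u_j, u_j>) where u_j is the displayed integer vector. Then <v, e_j> = <v, u_j> / sqrt(<u_j, u_j>), so |<v, e_j>|^2 = <v, u_j>^2 / <u_j, u_j>.
Coefficients: <v, e_1> = -1/sqrt(6), <v, e_2> = -19/sqrt(174).
Square and sum: Σ |<v, e_j>|^2 = 65/29.
Compute ||v||^2 = v·v = 9.
Deficit = 9 − 65/29 = 196/29 ≥ 0, confirming Bessel's inequality. (The deficit equals ||v − Σ <v,e_j> e_j||^2, the squared distance from v to span{e_j}.)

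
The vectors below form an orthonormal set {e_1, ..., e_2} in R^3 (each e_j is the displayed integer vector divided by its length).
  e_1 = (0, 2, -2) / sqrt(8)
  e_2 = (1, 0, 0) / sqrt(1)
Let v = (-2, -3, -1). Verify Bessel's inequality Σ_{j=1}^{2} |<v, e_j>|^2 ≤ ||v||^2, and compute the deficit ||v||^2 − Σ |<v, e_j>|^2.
Σ |<v, e_j>|^2 = 6; ||v||^2 = 14; deficit = 8

Write each e_j = u_j / sqrt(<u_j, u_j>) where u_j is the displayed integer vector. Then <v, e_j> = <v, u_j> / sqrt(<u_j, u_j>), so |<v, e_j>|^2 = <v, u_j>^2 / <u_j, u_j>.
Coefficients: <v, e_1> = -4/sqrt(8), <v, e_2> = -2/sqrt(1).
Square and sum: Σ |<v, e_j>|^2 = 6.
Compute ||v||^2 = v·v = 14.
Deficit = 14 − 6 = 8 ≥ 0, confirming Bessel's inequality. (The deficit equals ||v − Σ <v,e_j> e_j||^2, the squared distance from v to span{e_j}.)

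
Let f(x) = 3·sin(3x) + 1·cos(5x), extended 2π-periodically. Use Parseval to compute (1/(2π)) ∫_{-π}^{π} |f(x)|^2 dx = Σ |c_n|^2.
Σ |c_n|^2 = 5

Expand |f|^2 and use orthogonality of {sin(nx), cos(mx)} on [-π, π]:
  ∫_{-π}^{π} sin(nx)^2 dx = π, ∫ cos(mx)^2 dx = π, and cross terms integrate to 0.
So ∫_{-π}^{π} f(x)^2 dx = 3^2 · π + 1^2 · π = (9 + 1)π.
Divide by 2π: (9 + 1)/2 = 5.
By Parseval, this equals Σ |c_n|^2.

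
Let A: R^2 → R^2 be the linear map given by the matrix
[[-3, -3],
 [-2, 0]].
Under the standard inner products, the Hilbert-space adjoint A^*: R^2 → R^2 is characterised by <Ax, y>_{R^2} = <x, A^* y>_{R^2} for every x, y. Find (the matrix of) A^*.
A^* = A^T =
[[-3, -2],
 [-3, 0]]

For real matrices with standard dot products, the defining identity <Ax, y> = <x, A^* y> gives (Ax)^T y = x^T (A^*) y, i.e. x^T A^T y = x^T (A^*) y. Since this holds for all x, y, we must have A^* = A^T. Therefore
A^* =
[[-3, -2],
 [-3, 0]].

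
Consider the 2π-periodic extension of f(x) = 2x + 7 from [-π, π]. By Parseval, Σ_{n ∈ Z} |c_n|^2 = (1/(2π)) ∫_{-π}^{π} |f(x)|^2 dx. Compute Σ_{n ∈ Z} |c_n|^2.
Σ |c_n|^2 = 4π^2/3 + 49

Expand and integrate term by term over [-π, π]:
  ∫ (2x)^2 dx = 4·(2π^3/3); ∫ 2·2·(7)·x dx = 0 (odd integrand); ∫ 7^2 dx = 49·2π.
So (1/(2π)) ∫_{-π}^{π} (2x + 7)^2 dx = 4π^2/3 + 49 = 4π^2/3 + 49.
Parseval ⇒ Σ |c_n|^2 = 4π^2/3 + 49.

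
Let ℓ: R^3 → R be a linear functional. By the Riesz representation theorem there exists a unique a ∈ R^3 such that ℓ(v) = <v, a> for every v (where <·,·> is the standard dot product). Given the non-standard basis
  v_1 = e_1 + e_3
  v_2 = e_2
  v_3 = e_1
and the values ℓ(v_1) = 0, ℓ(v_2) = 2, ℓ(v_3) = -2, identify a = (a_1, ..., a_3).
a = (-2, 2, 2)

Write a = (a_1, ..., a_3) in the standard basis. For each basis vector v_i, ℓ(v_i) = <v_i, a> is a linear equation in the a_j's. Collect the n equations into a matrix system V a = ℓ, where row i of V is v_i (expressed in the standard basis). Since V is invertible (lower-triangular with 1s on the diagonal, up to permutation), solve by back-substitution:
  V =
[[1, 0, 1],
 [0, 1, 0],
 [1, 0, 0]]
  V a = (0, 2, -2)
Solving gives a = (-2, 2, 2).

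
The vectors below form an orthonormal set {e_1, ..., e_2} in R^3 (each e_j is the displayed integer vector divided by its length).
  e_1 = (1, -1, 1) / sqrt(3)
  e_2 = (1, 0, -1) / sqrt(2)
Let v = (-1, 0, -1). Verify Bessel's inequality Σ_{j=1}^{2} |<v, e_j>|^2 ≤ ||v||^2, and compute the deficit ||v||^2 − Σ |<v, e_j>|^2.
Σ |<v, e_j>|^2 = 4/3; ||v||^2 = 2; deficit = 2/3

Write each e_j = u_j / sqrt(<u_j, u_j>) where u_j is the displayed integer vector. Then <v, e_j> = <v, u_j> / sqrt(<u_j, u_j>), so |<v, e_j>|^2 = <v, u_j>^2 / <u_j, u_j>.
Coefficients: <v, e_1> = -2/sqrt(3), <v, e_2> = 0/sqrt(2).
Square and sum: Σ |<v, e_j>|^2 = 4/3.
Compute ||v||^2 = v·v = 2.
Deficit = 2 − 4/3 = 2/3 ≥ 0, confirming Bessel's inequality. (The deficit equals ||v − Σ <v,e_j> e_j||^2, the squared distance from v to span{e_j}.)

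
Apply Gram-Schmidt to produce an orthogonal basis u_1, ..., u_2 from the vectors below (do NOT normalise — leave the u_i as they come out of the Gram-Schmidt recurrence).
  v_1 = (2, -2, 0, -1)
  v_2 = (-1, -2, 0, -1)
Orthogonal basis:
  u_1 = (2, -2, 0, -1)
  u_2 = (-5/3, -4/3, 0, -2/3)

Apply the Gram-Schmidt recurrence
  u_1 = v_1
  u_i = v_i − Σ_{j<i} ((v_i · u_j) / (u_j · u_j)) · u_j.

Step by step this gives:
  u_1 = (2, -2, 0, -1)
  u_2 = (-5/3, -4/3, 0, -2/3)

Orthogonality check:
  u_2 · u_1 = 0 (should be 0)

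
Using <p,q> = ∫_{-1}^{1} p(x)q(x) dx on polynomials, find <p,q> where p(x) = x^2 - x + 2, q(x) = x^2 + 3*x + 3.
<p,q> = 206/15

Expand the product: p(x)·q(x) = x^4 + 2*x^3 + 2*x^2 + 3*x + 6.
∫_{-1}^{1} of each monomial x^k gives [2/(k+1) if k even, 0 if k odd]. Integrating term-by-term (or equivalently evaluating the antiderivative F(x) = x^5/5 + x^4/2 + 2*x^3/3 + 3*x^2/2 + 6*x at the endpoints):
  F(1) − F(−1) = 133/15 − (-73/15) = 206/15.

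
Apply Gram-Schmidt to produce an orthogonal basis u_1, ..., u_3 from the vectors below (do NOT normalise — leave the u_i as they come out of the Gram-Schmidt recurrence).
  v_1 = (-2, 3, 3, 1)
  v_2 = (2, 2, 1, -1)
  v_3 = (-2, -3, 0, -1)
Orthogonal basis:
  u_1 = (-2, 3, 3, 1)
  u_2 = (54/23, 34/23, 11/23, -27/23)
  u_3 = (-55/107, -102/107, 255/214, -373/214)

Apply the Gram-Schmidt recurrence
  u_1 = v_1
  u_i = v_i − Σ_{j<i} ((v_i · u_j) / (u_j · u_j)) · u_j.

Step by step this gives:
  u_1 = (-2, 3, 3, 1)
  u_2 = (54/23, 34/23, 11/23, -27/23)
  u_3 = (-55/107, -102/107, 255/214, -373/214)

Orthogonality check:
  u_2 · u_1 = 0 (should be 0)
  u_3 · u_1 = 0 (should be 0)
  u_3 · u_2 = 0 (should be 0)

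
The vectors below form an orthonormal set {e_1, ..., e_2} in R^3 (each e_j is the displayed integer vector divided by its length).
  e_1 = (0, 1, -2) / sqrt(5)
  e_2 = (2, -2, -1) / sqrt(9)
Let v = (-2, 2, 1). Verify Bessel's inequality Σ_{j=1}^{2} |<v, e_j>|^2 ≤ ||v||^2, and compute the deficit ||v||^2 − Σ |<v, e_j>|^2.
Σ |<v, e_j>|^2 = 9; ||v||^2 = 9; deficit = 0

Write each e_j = u_j / sqrt(<u_j, u_j>) where u_j is the displayed integer vector. Then <v, e_j> = <v, u_j> / sqrt(<u_j, u_j>), so |<v, e_j>|^2 = <v, u_j>^2 / <u_j, u_j>.
Coefficients: <v, e_1> = 0/sqrt(5), <v, e_2> = -9/sqrt(9).
Square and sum: Σ |<v, e_j>|^2 = 9.
Compute ||v||^2 = v·v = 9.
Deficit = 9 − 9 = 0 ≥ 0, confirming Bessel's inequality. (The deficit equals ||v − Σ <v,e_j> e_j||^2, the squared distance from v to span{e_j}.)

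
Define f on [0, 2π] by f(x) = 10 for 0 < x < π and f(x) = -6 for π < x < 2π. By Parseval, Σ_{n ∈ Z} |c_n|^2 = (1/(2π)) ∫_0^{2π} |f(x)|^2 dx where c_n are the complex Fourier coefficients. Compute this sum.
Σ |c_n|^2 = 68

Parseval equates the L^2 energy of f (normalised by 1/(2π)) with the ℓ^2 sum of its Fourier coefficients: (1/(2π)) ∫_0^{2π} |f|^2 = Σ |c_n|^2.
Compute the left side: (1/(2π)) [∫_0^π 10^2 dx + ∫_π^{2π} (-6)^2 dx] = (1/(2π)) · (100π + 36π) = (100 + 36)/2 = 68.
So Σ_{n ∈ Z} |c_n|^2 = 68.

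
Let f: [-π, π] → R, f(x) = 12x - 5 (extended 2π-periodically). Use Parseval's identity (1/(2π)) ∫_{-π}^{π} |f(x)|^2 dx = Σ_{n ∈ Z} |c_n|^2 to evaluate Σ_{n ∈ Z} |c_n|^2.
Σ |c_n|^2 = 48π^2 + 25

Expand and integrate term by term over [-π, π]:
  ∫ (12x)^2 dx = 144·(2π^3/3); ∫ 2·12·(-5)·x dx = 0 (odd integrand); ∫ (-5)^2 dx = 25·2π.
So (1/(2π)) ∫_{-π}^{π} (12x - 5)^2 dx = 144π^2/3 + 25 = 48π^2 + 25.
Parseval ⇒ Σ |c_n|^2 = 48π^2 + 25.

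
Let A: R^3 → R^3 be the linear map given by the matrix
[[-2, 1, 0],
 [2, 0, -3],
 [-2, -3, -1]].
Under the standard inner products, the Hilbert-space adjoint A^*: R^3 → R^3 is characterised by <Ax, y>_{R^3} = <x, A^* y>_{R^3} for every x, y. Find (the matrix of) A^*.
A^* = A^T =
[[-2, 2, -2],
 [1, 0, -3],
 [0, -3, -1]]

For real matrices with standard dot products, the defining identity <Ax, y> = <x, A^* y> gives (Ax)^T y = x^T (A^*) y, i.e. x^T A^T y = x^T (A^*) y. Since this holds for all x, y, we must have A^* = A^T. Therefore
A^* =
[[-2, 2, -2],
 [1, 0, -3],
 [0, -3, -1]].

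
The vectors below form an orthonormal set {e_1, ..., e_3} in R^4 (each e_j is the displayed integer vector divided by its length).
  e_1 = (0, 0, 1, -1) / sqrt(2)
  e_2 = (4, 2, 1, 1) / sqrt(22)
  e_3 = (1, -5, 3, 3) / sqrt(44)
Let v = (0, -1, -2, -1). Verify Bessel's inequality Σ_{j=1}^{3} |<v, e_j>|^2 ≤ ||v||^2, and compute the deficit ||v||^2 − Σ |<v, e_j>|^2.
Σ |<v, e_j>|^2 = 2; ||v||^2 = 6; deficit = 4

Write each e_j = u_j / sqrt(<u_j, u_j>) where u_j is the displayed integer vector. Then <v, e_j> = <v, u_j> / sqrt(<u_j, u_j>), so |<v, e_j>|^2 = <v, u_j>^2 / <u_j, u_j>.
Coefficients: <v, e_1> = -1/sqrt(2), <v, e_2> = -5/sqrt(22), <v, e_3> = -4/sqrt(44).
Square and sum: Σ |<v, e_j>|^2 = 2.
Compute ||v||^2 = v·v = 6.
Deficit = 6 − 2 = 4 ≥ 0, confirming Bessel's inequality. (The deficit equals ||v − Σ <v,e_j> e_j||^2, the squared distance from v to span{e_j}.)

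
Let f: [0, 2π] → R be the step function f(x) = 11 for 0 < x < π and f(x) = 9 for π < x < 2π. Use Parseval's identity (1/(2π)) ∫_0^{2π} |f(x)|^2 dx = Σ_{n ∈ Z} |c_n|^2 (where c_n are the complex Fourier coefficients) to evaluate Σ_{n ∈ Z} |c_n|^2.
Σ |c_n|^2 = 101

Parseval equates the L^2 energy of f (normalised by 1/(2π)) with the ℓ^2 sum of its Fourier coefficients: (1/(2π)) ∫_0^{2π} |f|^2 = Σ |c_n|^2.
Compute the left side: (1/(2π)) [∫_0^π 11^2 dx + ∫_π^{2π} 9^2 dx] = (1/(2π)) · (121π + 81π) = (121 + 81)/2 = 101.
So Σ_{n ∈ Z} |c_n|^2 = 101.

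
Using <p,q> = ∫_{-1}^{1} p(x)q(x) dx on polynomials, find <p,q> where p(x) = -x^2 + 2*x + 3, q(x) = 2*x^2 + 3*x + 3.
<p,q> = 116/5

Expand the product: p(x)·q(x) = -2*x^4 + x^3 + 9*x^2 + 15*x + 9.
∫_{-1}^{1} of each monomial x^k gives [2/(k+1) if k even, 0 if k odd]. Integrating term-by-term (or equivalently evaluating the antiderivative F(x) = -2*x^5/5 + x^4/4 + 3*x^3 + 15*x^2/2 + 9*x at the endpoints):
  F(1) − F(−1) = 387/20 − (-77/20) = 116/5.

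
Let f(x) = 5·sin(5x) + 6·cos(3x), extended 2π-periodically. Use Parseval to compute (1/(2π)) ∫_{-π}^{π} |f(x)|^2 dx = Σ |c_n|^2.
Σ |c_n|^2 = 61/2

Expand |f|^2 and use orthogonality of {sin(nx), cos(mx)} on [-π, π]:
  ∫_{-π}^{π} sin(nx)^2 dx = π, ∫ cos(mx)^2 dx = π, and cross terms integrate to 0.
So ∫_{-π}^{π} f(x)^2 dx = 5^2 · π + 6^2 · π = (25 + 36)π.
Divide by 2π: (25 + 36)/2 = 61/2.
By Parseval, this equals Σ |c_n|^2.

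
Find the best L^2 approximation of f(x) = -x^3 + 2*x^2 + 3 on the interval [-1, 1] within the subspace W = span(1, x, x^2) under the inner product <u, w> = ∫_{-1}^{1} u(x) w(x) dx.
g(x) = 2*x^2 - 3*x/5 + 3

The best approximation g ∈ W is the orthogonal projection of f onto W. Writing g = a_0 + a_1 x + a_2 x^2, the coefficients solve the normal equations G · a = b where
  G_{ij} = <φ_i, φ_j> and b_i = <f, φ_i>, with φ_0 = 1, φ_1 = x, φ_2 = x^2.
G =
  [2, 0, 2/3]
  [0, 2/3, 0]
  [2/3, 0, 2/5],
b = (22/3, -2/5, 14/5).
Solving gives a_0 = 3, a_1 = -3/5, a_2 = 2, so
  g(x) = 2*x^2 - 3*x/5 + 3.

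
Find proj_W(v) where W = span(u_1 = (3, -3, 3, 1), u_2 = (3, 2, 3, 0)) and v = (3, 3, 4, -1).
proj_W(v) = (813/236, 747/236, 813/236, -41/236)

Set up U = [u_1 | ... | u_2] ∈ R^(4×2). The projector onto W = col(U) is P = U (U^T U)^(-1) U^T.
Compute U^T U =
  [28, 12]
  [12, 22],
and U^T v = (11, 27).
Solve U^T U · c = U^T v for the coefficients: c = (-41/236, 78/59). The projection is proj_W(v) = U c.
Check: (v - proj_W(v)) · u_1 = 0  (should be 0).
Check: (v - proj_W(v)) · u_2 = 0  (should be 0).
Result: proj_W(v) = (813/236, 747/236, 813/236, -41/236).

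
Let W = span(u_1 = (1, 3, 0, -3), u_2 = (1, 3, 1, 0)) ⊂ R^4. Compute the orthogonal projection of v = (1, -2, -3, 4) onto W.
proj_W(v) = (-89/109, -267/109, 18/109, 321/109)

Set up U = [u_1 | ... | u_2] ∈ R^(4×2). The projector onto W = col(U) is P = U (U^T U)^(-1) U^T.
Compute U^T U =
  [19, 10]
  [10, 11],
and U^T v = (-17, -8).
Solve U^T U · c = U^T v for the coefficients: c = (-107/109, 18/109). The projection is proj_W(v) = U c.
Check: (v - proj_W(v)) · u_1 = 0  (should be 0).
Check: (v - proj_W(v)) · u_2 = 0  (should be 0).
Result: proj_W(v) = (-89/109, -267/109, 18/109, 321/109).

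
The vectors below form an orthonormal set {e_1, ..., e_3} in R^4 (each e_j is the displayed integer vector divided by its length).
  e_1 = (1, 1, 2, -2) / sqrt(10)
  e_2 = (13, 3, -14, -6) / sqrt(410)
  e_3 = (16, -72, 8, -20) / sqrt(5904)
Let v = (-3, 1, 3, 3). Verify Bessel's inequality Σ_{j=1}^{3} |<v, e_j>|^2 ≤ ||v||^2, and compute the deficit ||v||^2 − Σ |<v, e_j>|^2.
Σ |<v, e_j>|^2 = 27; ||v||^2 = 28; deficit = 1

Write each e_j = u_j / sqrt(<u_j, u_j>) where u_j is the displayed integer vector. Then <v, e_j> = <v, u_j> / sqrt(<u_j, u_j>), so |<v, e_j>|^2 = <v, u_j>^2 / <u_j, u_j>.
Coefficients: <v, e_1> = -2/sqrt(10), <v, e_2> = -96/sqrt(410), <v, e_3> = -156/sqrt(5904).
Square and sum: Σ |<v, e_j>|^2 = 27.
Compute ||v||^2 = v·v = 28.
Deficit = 28 − 27 = 1 ≥ 0, confirming Bessel's inequality. (The deficit equals ||v − Σ <v,e_j> e_j||^2, the squared distance from v to span{e_j}.)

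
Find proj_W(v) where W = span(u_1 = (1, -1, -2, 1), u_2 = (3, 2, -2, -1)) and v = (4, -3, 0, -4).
proj_W(v) = (94/55, 51/55, -72/55, -2/5)

Set up U = [u_1 | ... | u_2] ∈ R^(4×2). The projector onto W = col(U) is P = U (U^T U)^(-1) U^T.
Compute U^T U =
  [7, 4]
  [4, 18],
and U^T v = (3, 10).
Solve U^T U · c = U^T v for the coefficients: c = (7/55, 29/55). The projection is proj_W(v) = U c.
Check: (v - proj_W(v)) · u_1 = 0  (should be 0).
Check: (v - proj_W(v)) · u_2 = 0  (should be 0).
Result: proj_W(v) = (94/55, 51/55, -72/55, -2/5).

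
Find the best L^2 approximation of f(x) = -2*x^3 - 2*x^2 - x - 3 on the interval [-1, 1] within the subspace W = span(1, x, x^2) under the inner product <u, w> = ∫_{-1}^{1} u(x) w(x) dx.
g(x) = -2*x^2 - 11*x/5 - 3

The best approximation g ∈ W is the orthogonal projection of f onto W. Writing g = a_0 + a_1 x + a_2 x^2, the coefficients solve the normal equations G · a = b where
  G_{ij} = <φ_i, φ_j> and b_i = <f, φ_i>, with φ_0 = 1, φ_1 = x, φ_2 = x^2.
G =
  [2, 0, 2/3]
  [0, 2/3, 0]
  [2/3, 0, 2/5],
b = (-22/3, -22/15, -14/5).
Solving gives a_0 = -3, a_1 = -11/5, a_2 = -2, so
  g(x) = -2*x^2 - 11*x/5 - 3.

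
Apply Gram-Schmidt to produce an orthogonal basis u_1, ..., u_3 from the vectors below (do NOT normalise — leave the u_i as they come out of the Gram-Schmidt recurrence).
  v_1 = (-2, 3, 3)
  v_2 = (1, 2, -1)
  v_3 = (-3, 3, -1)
Orthogonal basis:
  u_1 = (-2, 3, 3)
  u_2 = (12/11, 41/22, -25/22)
  u_3 = (-333/131, 37/131, -259/131)

Apply the Gram-Schmidt recurrence
  u_1 = v_1
  u_i = v_i − Σ_{j<i} ((v_i · u_j) / (u_j · u_j)) · u_j.

Step by step this gives:
  u_1 = (-2, 3, 3)
  u_2 = (12/11, 41/22, -25/22)
  u_3 = (-333/131, 37/131, -259/131)

Orthogonality check:
  u_2 · u_1 = 0 (should be 0)
  u_3 · u_1 = 0 (should be 0)
  u_3 · u_2 = 0 (should be 0)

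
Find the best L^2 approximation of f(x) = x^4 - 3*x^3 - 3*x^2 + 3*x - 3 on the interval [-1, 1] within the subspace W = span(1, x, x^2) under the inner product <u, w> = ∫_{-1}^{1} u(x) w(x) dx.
g(x) = -15*x^2/7 + 6*x/5 - 108/35

The best approximation g ∈ W is the orthogonal projection of f onto W. Writing g = a_0 + a_1 x + a_2 x^2, the coefficients solve the normal equations G · a = b where
  G_{ij} = <φ_i, φ_j> and b_i = <f, φ_i>, with φ_0 = 1, φ_1 = x, φ_2 = x^2.
G =
  [2, 0, 2/3]
  [0, 2/3, 0]
  [2/3, 0, 2/5],
b = (-38/5, 4/5, -102/35).
Solving gives a_0 = -108/35, a_1 = 6/5, a_2 = -15/7, so
  g(x) = -15*x^2/7 + 6*x/5 - 108/35.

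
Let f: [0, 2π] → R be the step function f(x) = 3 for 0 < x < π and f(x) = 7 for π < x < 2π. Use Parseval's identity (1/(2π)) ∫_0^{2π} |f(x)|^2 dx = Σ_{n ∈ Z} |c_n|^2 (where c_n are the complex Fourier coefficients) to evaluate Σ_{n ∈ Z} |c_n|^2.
Σ |c_n|^2 = 29

Parseval equates the L^2 energy of f (normalised by 1/(2π)) with the ℓ^2 sum of its Fourier coefficients: (1/(2π)) ∫_0^{2π} |f|^2 = Σ |c_n|^2.
Compute the left side: (1/(2π)) [∫_0^π 3^2 dx + ∫_π^{2π} 7^2 dx] = (1/(2π)) · (9π + 49π) = (9 + 49)/2 = 29.
So Σ_{n ∈ Z} |c_n|^2 = 29.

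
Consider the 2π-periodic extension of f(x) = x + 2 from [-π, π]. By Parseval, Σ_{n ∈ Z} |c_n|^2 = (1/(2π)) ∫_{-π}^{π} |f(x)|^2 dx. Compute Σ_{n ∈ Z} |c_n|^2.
Σ |c_n|^2 = π^2/3 + 4

Expand and integrate term by term over [-π, π]:
  ∫ (x)^2 dx = 1·(2π^3/3); ∫ 2·1·(2)·x dx = 0 (odd integrand); ∫ 2^2 dx = 4·2π.
So (1/(2π)) ∫_{-π}^{π} (x + 2)^2 dx = 1π^2/3 + 4 = π^2/3 + 4.
Parseval ⇒ Σ |c_n|^2 = π^2/3 + 4.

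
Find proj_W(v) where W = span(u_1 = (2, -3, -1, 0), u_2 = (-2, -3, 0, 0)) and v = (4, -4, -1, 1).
proj_W(v) = (604/157, -612/157, -253/157, 0)

Set up U = [u_1 | ... | u_2] ∈ R^(4×2). The projector onto W = col(U) is P = U (U^T U)^(-1) U^T.
Compute U^T U =
  [14, 5]
  [5, 13],
and U^T v = (21, 4).
Solve U^T U · c = U^T v for the coefficients: c = (253/157, -49/157). The projection is proj_W(v) = U c.
Check: (v - proj_W(v)) · u_1 = 0  (should be 0).
Check: (v - proj_W(v)) · u_2 = 0  (should be 0).
Result: proj_W(v) = (604/157, -612/157, -253/157, 0).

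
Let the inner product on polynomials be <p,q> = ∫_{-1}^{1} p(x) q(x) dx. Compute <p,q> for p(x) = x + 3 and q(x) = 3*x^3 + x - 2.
<p,q> = -152/15

Expand the product: p(x)·q(x) = 3*x^4 + 9*x^3 + x^2 + x - 6.
∫_{-1}^{1} of each monomial x^k gives [2/(k+1) if k even, 0 if k odd]. Integrating term-by-term (or equivalently evaluating the antiderivative F(x) = 3*x^5/5 + 9*x^4/4 + x^3/3 + x^2/2 - 6*x at the endpoints):
  F(1) − F(−1) = -139/60 − (469/60) = -152/15.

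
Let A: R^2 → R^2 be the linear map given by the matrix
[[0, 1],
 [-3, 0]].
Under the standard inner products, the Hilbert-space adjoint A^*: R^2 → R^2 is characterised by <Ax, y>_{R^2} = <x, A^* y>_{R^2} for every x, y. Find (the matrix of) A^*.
A^* = A^T =
[[0, -3],
 [1, 0]]

For real matrices with standard dot products, the defining identity <Ax, y> = <x, A^* y> gives (Ax)^T y = x^T (A^*) y, i.e. x^T A^T y = x^T (A^*) y. Since this holds for all x, y, we must have A^* = A^T. Therefore
A^* =
[[0, -3],
 [1, 0]].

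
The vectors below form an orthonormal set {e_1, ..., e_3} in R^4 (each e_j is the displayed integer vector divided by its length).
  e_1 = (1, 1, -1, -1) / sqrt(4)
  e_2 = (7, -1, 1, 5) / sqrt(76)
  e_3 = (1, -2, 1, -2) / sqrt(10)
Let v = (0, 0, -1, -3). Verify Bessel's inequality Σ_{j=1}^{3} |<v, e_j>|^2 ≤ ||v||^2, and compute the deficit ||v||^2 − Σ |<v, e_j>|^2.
Σ |<v, e_j>|^2 = 375/38; ||v||^2 = 10; deficit = 5/38

Write each e_j = u_j / sqrt(<u_j, u_j>) where u_j is the displayed integer vector. Then <v, e_j> = <v, u_j> / sqrt(<u_j, u_j>), so |<v, e_j>|^2 = <v, u_j>^2 / <u_j, u_j>.
Coefficients: <v, e_1> = 4/sqrt(4), <v, e_2> = -16/sqrt(76), <v, e_3> = 5/sqrt(10).
Square and sum: Σ |<v, e_j>|^2 = 375/38.
Compute ||v||^2 = v·v = 10.
Deficit = 10 − 375/38 = 5/38 ≥ 0, confirming Bessel's inequality. (The deficit equals ||v − Σ <v,e_j> e_j||^2, the squared distance from v to span{e_j}.)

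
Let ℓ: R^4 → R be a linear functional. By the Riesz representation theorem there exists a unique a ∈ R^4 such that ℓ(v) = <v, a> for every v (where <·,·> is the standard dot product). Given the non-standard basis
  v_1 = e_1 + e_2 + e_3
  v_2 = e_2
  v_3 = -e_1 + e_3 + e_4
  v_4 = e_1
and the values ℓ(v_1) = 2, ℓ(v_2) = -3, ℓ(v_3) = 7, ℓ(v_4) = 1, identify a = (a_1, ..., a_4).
a = (1, -3, 4, 4)

Write a = (a_1, ..., a_4) in the standard basis. For each basis vector v_i, ℓ(v_i) = <v_i, a> is a linear equation in the a_j's. Collect the n equations into a matrix system V a = ℓ, where row i of V is v_i (expressed in the standard basis). Since V is invertible (lower-triangular with 1s on the diagonal, up to permutation), solve by back-substitution:
  V =
[[1, 1, 1, 0],
 [0, 1, 0, 0],
 [-1, 0, 1, 1],
 [1, 0, 0, 0]]
  V a = (2, -3, 7, 1)
Solving gives a = (1, -3, 4, 4).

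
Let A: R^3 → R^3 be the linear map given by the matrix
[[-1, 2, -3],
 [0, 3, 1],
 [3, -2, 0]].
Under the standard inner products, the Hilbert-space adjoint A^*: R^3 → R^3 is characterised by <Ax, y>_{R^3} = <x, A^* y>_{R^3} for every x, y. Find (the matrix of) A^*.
A^* = A^T =
[[-1, 0, 3],
 [2, 3, -2],
 [-3, 1, 0]]

For real matrices with standard dot products, the defining identity <Ax, y> = <x, A^* y> gives (Ax)^T y = x^T (A^*) y, i.e. x^T A^T y = x^T (A^*) y. Since this holds for all x, y, we must have A^* = A^T. Therefore
A^* =
[[-1, 0, 3],
 [2, 3, -2],
 [-3, 1, 0]].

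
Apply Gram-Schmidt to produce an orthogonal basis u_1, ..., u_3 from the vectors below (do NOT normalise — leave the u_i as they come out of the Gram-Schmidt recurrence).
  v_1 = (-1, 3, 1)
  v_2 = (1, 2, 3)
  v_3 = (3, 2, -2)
Orthogonal basis:
  u_1 = (-1, 3, 1)
  u_2 = (19/11, -2/11, 25/11)
  u_3 = (91/30, 26/15, -13/6)

Apply the Gram-Schmidt recurrence
  u_1 = v_1
  u_i = v_i − Σ_{j<i} ((v_i · u_j) / (u_j · u_j)) · u_j.

Step by step this gives:
  u_1 = (-1, 3, 1)
  u_2 = (19/11, -2/11, 25/11)
  u_3 = (91/30, 26/15, -13/6)

Orthogonality check:
  u_2 · u_1 = 0 (should be 0)
  u_3 · u_1 = 0 (should be 0)
  u_3 · u_2 = 0 (should be 0)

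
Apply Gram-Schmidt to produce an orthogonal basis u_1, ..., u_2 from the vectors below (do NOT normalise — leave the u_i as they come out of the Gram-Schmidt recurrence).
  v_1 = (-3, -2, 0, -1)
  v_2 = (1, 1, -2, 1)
Orthogonal basis:
  u_1 = (-3, -2, 0, -1)
  u_2 = (-2/7, 1/7, -2, 4/7)

Apply the Gram-Schmidt recurrence
  u_1 = v_1
  u_i = v_i − Σ_{j<i} ((v_i · u_j) / (u_j · u_j)) · u_j.

Step by step this gives:
  u_1 = (-3, -2, 0, -1)
  u_2 = (-2/7, 1/7, -2, 4/7)

Orthogonality check:
  u_2 · u_1 = 0 (should be 0)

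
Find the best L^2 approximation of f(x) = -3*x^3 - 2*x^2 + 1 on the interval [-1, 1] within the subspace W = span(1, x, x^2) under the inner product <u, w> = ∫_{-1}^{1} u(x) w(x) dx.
g(x) = -2*x^2 - 9*x/5 + 1

The best approximation g ∈ W is the orthogonal projection of f onto W. Writing g = a_0 + a_1 x + a_2 x^2, the coefficients solve the normal equations G · a = b where
  G_{ij} = <φ_i, φ_j> and b_i = <f, φ_i>, with φ_0 = 1, φ_1 = x, φ_2 = x^2.
G =
  [2, 0, 2/3]
  [0, 2/3, 0]
  [2/3, 0, 2/5],
b = (2/3, -6/5, -2/15).
Solving gives a_0 = 1, a_1 = -9/5, a_2 = -2, so
  g(x) = -2*x^2 - 9*x/5 + 1.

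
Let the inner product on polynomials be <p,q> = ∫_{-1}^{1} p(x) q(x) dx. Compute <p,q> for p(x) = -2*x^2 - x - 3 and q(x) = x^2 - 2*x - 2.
<p,q> = 66/5

Expand the product: p(x)·q(x) = -2*x^4 + 3*x^3 + 3*x^2 + 8*x + 6.
∫_{-1}^{1} of each monomial x^k gives [2/(k+1) if k even, 0 if k odd]. Integrating term-by-term (or equivalently evaluating the antiderivative F(x) = -2*x^5/5 + 3*x^4/4 + x^3 + 4*x^2 + 6*x at the endpoints):
  F(1) − F(−1) = 227/20 − (-37/20) = 66/5.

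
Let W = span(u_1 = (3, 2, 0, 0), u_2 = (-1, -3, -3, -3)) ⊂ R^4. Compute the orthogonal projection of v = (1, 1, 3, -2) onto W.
proj_W(v) = (277/283, 292/283, 138/283, 138/283)

Set up U = [u_1 | ... | u_2] ∈ R^(4×2). The projector onto W = col(U) is P = U (U^T U)^(-1) U^T.
Compute U^T U =
  [13, -9]
  [-9, 28],
and U^T v = (5, -7).
Solve U^T U · c = U^T v for the coefficients: c = (77/283, -46/283). The projection is proj_W(v) = U c.
Check: (v - proj_W(v)) · u_1 = 0  (should be 0).
Check: (v - proj_W(v)) · u_2 = 0  (should be 0).
Result: proj_W(v) = (277/283, 292/283, 138/283, 138/283).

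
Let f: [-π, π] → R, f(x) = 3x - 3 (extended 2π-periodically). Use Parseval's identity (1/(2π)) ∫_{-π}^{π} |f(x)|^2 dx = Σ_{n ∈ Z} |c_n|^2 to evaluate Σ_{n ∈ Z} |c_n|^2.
Σ |c_n|^2 = 3π^2 + 9

Expand and integrate term by term over [-π, π]:
  ∫ (3x)^2 dx = 9·(2π^3/3); ∫ 2·3·(-3)·x dx = 0 (odd integrand); ∫ (-3)^2 dx = 9·2π.
So (1/(2π)) ∫_{-π}^{π} (3x - 3)^2 dx = 9π^2/3 + 9 = 3π^2 + 9.
Parseval ⇒ Σ |c_n|^2 = 3π^2 + 9.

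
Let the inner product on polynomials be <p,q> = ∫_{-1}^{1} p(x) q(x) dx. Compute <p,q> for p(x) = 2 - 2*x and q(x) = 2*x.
<p,q> = -8/3

Expand the product: p(x)·q(x) = -4*x^2 + 4*x.
∫_{-1}^{1} of each monomial x^k gives [2/(k+1) if k even, 0 if k odd]. Integrating term-by-term (or equivalently evaluating the antiderivative F(x) = -4*x^3/3 + 2*x^2 at the endpoints):
  F(1) − F(−1) = 2/3 − (10/3) = -8/3.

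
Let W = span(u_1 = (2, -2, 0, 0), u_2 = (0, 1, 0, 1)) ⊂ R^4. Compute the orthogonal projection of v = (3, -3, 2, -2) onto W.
proj_W(v) = (7/3, -11/3, 0, -4/3)

Set up U = [u_1 | ... | u_2] ∈ R^(4×2). The projector onto W = col(U) is P = U (U^T U)^(-1) U^T.
Compute U^T U =
  [8, -2]
  [-2, 2],
and U^T v = (12, -5).
Solve U^T U · c = U^T v for the coefficients: c = (7/6, -4/3). The projection is proj_W(v) = U c.
Check: (v - proj_W(v)) · u_1 = 0  (should be 0).
Check: (v - proj_W(v)) · u_2 = 0  (should be 0).
Result: proj_W(v) = (7/3, -11/3, 0, -4/3).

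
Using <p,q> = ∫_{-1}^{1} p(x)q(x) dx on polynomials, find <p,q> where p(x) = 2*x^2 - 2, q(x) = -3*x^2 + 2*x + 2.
<p,q> = -56/15

Expand the product: p(x)·q(x) = -6*x^4 + 4*x^3 + 10*x^2 - 4*x - 4.
∫_{-1}^{1} of each monomial x^k gives [2/(k+1) if k even, 0 if k odd]. Integrating term-by-term (or equivalently evaluating the antiderivative F(x) = -6*x^5/5 + x^4 + 10*x^3/3 - 2*x^2 - 4*x at the endpoints):
  F(1) − F(−1) = -43/15 − (13/15) = -56/15.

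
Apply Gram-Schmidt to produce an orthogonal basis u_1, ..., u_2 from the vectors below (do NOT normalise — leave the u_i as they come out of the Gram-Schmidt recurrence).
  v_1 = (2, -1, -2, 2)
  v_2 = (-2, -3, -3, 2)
Orthogonal basis:
  u_1 = (2, -1, -2, 2)
  u_2 = (-44/13, -30/13, -21/13, 8/13)

Apply the Gram-Schmidt recurrence
  u_1 = v_1
  u_i = v_i − Σ_{j<i} ((v_i · u_j) / (u_j · u_j)) · u_j.

Step by step this gives:
  u_1 = (2, -1, -2, 2)
  u_2 = (-44/13, -30/13, -21/13, 8/13)

Orthogonality check:
  u_2 · u_1 = 0 (should be 0)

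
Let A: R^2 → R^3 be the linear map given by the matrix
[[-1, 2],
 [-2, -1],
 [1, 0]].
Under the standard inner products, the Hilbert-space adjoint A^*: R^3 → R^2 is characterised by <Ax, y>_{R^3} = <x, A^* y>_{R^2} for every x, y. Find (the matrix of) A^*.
A^* = A^T =
[[-1, -2, 1],
 [2, -1, 0]]

For real matrices with standard dot products, the defining identity <Ax, y> = <x, A^* y> gives (Ax)^T y = x^T (A^*) y, i.e. x^T A^T y = x^T (A^*) y. Since this holds for all x, y, we must have A^* = A^T. Therefore
A^* =
[[-1, -2, 1],
 [2, -1, 0]].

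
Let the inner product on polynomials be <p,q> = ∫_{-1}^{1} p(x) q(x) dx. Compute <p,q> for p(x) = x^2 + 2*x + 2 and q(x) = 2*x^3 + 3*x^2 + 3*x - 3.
<p,q> = -16/5

Expand the product: p(x)·q(x) = 2*x^5 + 7*x^4 + 13*x^3 + 9*x^2 - 6.
∫_{-1}^{1} of each monomial x^k gives [2/(k+1) if k even, 0 if k odd]. Integrating term-by-term (or equivalently evaluating the antiderivative F(x) = x^6/3 + 7*x^5/5 + 13*x^4/4 + 3*x^3 - 6*x at the endpoints):
  F(1) − F(−1) = 119/60 − (311/60) = -16/5.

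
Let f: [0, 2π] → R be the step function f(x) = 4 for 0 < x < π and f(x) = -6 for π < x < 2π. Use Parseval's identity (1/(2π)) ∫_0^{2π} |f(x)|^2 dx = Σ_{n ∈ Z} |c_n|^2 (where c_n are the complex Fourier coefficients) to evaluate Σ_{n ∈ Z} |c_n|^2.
Σ |c_n|^2 = 26

Parseval equates the L^2 energy of f (normalised by 1/(2π)) with the ℓ^2 sum of its Fourier coefficients: (1/(2π)) ∫_0^{2π} |f|^2 = Σ |c_n|^2.
Compute the left side: (1/(2π)) [∫_0^π 4^2 dx + ∫_π^{2π} (-6)^2 dx] = (1/(2π)) · (16π + 36π) = (16 + 36)/2 = 26.
So Σ_{n ∈ Z} |c_n|^2 = 26.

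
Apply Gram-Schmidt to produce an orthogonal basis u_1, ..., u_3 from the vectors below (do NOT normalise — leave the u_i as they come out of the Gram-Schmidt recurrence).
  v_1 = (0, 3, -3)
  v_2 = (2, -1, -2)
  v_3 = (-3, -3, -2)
Orthogonal basis:
  u_1 = (0, 3, -3)
  u_2 = (2, -3/2, -3/2)
  u_3 = (-57/17, -38/17, -38/17)

Apply the Gram-Schmidt recurrence
  u_1 = v_1
  u_i = v_i − Σ_{j<i} ((v_i · u_j) / (u_j · u_j)) · u_j.

Step by step this gives:
  u_1 = (0, 3, -3)
  u_2 = (2, -3/2, -3/2)
  u_3 = (-57/17, -38/17, -38/17)

Orthogonality check:
  u_2 · u_1 = 0 (should be 0)
  u_3 · u_1 = 0 (should be 0)
  u_3 · u_2 = 0 (should be 0)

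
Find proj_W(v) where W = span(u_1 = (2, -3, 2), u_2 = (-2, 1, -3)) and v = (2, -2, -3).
proj_W(v) = (-16/69, -182/69, -119/69)

Set up U = [u_1 | ... | u_2] ∈ R^(3×2). The projector onto W = col(U) is P = U (U^T U)^(-1) U^T.
Compute U^T U =
  [17, -13]
  [-13, 14],
and U^T v = (4, 3).
Solve U^T U · c = U^T v for the coefficients: c = (95/69, 103/69). The projection is proj_W(v) = U c.
Check: (v - proj_W(v)) · u_1 = 0  (should be 0).
Check: (v - proj_W(v)) · u_2 = 0  (should be 0).
Result: proj_W(v) = (-16/69, -182/69, -119/69).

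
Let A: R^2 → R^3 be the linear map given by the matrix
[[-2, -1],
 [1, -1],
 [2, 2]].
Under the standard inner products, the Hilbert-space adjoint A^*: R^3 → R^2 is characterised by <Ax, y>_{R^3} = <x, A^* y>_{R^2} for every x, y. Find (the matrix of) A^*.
A^* = A^T =
[[-2, 1, 2],
 [-1, -1, 2]]

For real matrices with standard dot products, the defining identity <Ax, y> = <x, A^* y> gives (Ax)^T y = x^T (A^*) y, i.e. x^T A^T y = x^T (A^*) y. Since this holds for all x, y, we must have A^* = A^T. Therefore
A^* =
[[-2, 1, 2],
 [-1, -1, 2]].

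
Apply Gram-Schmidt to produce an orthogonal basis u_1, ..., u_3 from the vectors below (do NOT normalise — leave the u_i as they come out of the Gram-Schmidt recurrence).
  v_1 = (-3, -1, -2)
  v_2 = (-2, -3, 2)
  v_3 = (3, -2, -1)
Orthogonal basis:
  u_1 = (-3, -1, -2)
  u_2 = (-13/14, -37/14, 19/7)
  u_3 = (136/71, -170/71, -119/71)

Apply the Gram-Schmidt recurrence
  u_1 = v_1
  u_i = v_i − Σ_{j<i} ((v_i · u_j) / (u_j · u_j)) · u_j.

Step by step this gives:
  u_1 = (-3, -1, -2)
  u_2 = (-13/14, -37/14, 19/7)
  u_3 = (136/71, -170/71, -119/71)

Orthogonality check:
  u_2 · u_1 = 0 (should be 0)
  u_3 · u_1 = 0 (should be 0)
  u_3 · u_2 = 0 (should be 0)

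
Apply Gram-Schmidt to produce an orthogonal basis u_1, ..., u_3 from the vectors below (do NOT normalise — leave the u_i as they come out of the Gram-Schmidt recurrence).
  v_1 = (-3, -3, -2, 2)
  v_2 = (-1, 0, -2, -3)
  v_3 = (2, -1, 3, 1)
Orthogonal basis:
  u_1 = (-3, -3, -2, 2)
  u_2 = (-23/26, 3/26, -25/13, -40/13)
  u_3 = (62/121, -208/121, 119/121, -100/121)

Apply the Gram-Schmidt recurrence
  u_1 = v_1
  u_i = v_i − Σ_{j<i} ((v_i · u_j) / (u_j · u_j)) · u_j.

Step by step this gives:
  u_1 = (-3, -3, -2, 2)
  u_2 = (-23/26, 3/26, -25/13, -40/13)
  u_3 = (62/121, -208/121, 119/121, -100/121)

Orthogonality check:
  u_2 · u_1 = 0 (should be 0)
  u_3 · u_1 = 0 (should be 0)
  u_3 · u_2 = 0 (should be 0)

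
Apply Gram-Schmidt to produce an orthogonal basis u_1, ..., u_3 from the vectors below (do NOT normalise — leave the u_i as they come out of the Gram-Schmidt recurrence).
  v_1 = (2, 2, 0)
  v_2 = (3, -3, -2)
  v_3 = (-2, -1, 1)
Orthogonal basis:
  u_1 = (2, 2, 0)
  u_2 = (3, -3, -2)
  u_3 = (2/11, -2/11, 6/11)

Apply the Gram-Schmidt recurrence
  u_1 = v_1
  u_i = v_i − Σ_{j<i} ((v_i · u_j) / (u_j · u_j)) · u_j.

Step by step this gives:
  u_1 = (2, 2, 0)
  u_2 = (3, -3, -2)
  u_3 = (2/11, -2/11, 6/11)

Orthogonality check:
  u_2 · u_1 = 0 (should be 0)
  u_3 · u_1 = 0 (should be 0)
  u_3 · u_2 = 0 (should be 0)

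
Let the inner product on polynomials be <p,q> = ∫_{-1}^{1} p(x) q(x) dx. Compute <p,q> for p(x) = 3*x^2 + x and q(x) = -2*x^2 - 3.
<p,q> = -42/5

Expand the product: p(x)·q(x) = -6*x^4 - 2*x^3 - 9*x^2 - 3*x.
∫_{-1}^{1} of each monomial x^k gives [2/(k+1) if k even, 0 if k odd]. Integrating term-by-term (or equivalently evaluating the antiderivative F(x) = -6*x^5/5 - x^4/2 - 3*x^3 - 3*x^2/2 at the endpoints):
  F(1) − F(−1) = -31/5 − (11/5) = -42/5.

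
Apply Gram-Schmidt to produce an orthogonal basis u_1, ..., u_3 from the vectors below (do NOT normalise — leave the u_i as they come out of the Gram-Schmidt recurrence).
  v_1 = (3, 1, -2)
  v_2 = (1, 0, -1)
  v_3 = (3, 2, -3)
Orthogonal basis:
  u_1 = (3, 1, -2)
  u_2 = (-1/14, -5/14, -2/7)
  u_3 = (-2/3, 2/3, -2/3)

Apply the Gram-Schmidt recurrence
  u_1 = v_1
  u_i = v_i − Σ_{j<i} ((v_i · u_j) / (u_j · u_j)) · u_j.

Step by step this gives:
  u_1 = (3, 1, -2)
  u_2 = (-1/14, -5/14, -2/7)
  u_3 = (-2/3, 2/3, -2/3)

Orthogonality check:
  u_2 · u_1 = 0 (should be 0)
  u_3 · u_1 = 0 (should be 0)
  u_3 · u_2 = 0 (should be 0)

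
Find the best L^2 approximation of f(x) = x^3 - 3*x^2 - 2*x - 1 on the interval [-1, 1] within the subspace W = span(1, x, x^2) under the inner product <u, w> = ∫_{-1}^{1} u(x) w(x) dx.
g(x) = -3*x^2 - 7*x/5 - 1

The best approximation g ∈ W is the orthogonal projection of f onto W. Writing g = a_0 + a_1 x + a_2 x^2, the coefficients solve the normal equations G · a = b where
  G_{ij} = <φ_i, φ_j> and b_i = <f, φ_i>, with φ_0 = 1, φ_1 = x, φ_2 = x^2.
G =
  [2, 0, 2/3]
  [0, 2/3, 0]
  [2/3, 0, 2/5],
b = (-4, -14/15, -28/15).
Solving gives a_0 = -1, a_1 = -7/5, a_2 = -3, so
  g(x) = -3*x^2 - 7*x/5 - 1.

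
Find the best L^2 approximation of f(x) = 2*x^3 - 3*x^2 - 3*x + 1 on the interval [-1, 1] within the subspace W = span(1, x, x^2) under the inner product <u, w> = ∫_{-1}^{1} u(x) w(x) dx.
g(x) = -3*x^2 - 9*x/5 + 1

The best approximation g ∈ W is the orthogonal projection of f onto W. Writing g = a_0 + a_1 x + a_2 x^2, the coefficients solve the normal equations G · a = b where
  G_{ij} = <φ_i, φ_j> and b_i = <f, φ_i>, with φ_0 = 1, φ_1 = x, φ_2 = x^2.
G =
  [2, 0, 2/3]
  [0, 2/3, 0]
  [2/3, 0, 2/5],
b = (0, -6/5, -8/15).
Solving gives a_0 = 1, a_1 = -9/5, a_2 = -3, so
  g(x) = -3*x^2 - 9*x/5 + 1.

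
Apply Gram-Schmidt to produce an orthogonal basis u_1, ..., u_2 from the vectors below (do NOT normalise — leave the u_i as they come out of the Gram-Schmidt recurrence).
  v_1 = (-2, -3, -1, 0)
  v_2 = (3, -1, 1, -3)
Orthogonal basis:
  u_1 = (-2, -3, -1, 0)
  u_2 = (17/7, -13/7, 5/7, -3)

Apply the Gram-Schmidt recurrence
  u_1 = v_1
  u_i = v_i − Σ_{j<i} ((v_i · u_j) / (u_j · u_j)) · u_j.

Step by step this gives:
  u_1 = (-2, -3, -1, 0)
  u_2 = (17/7, -13/7, 5/7, -3)

Orthogonality check:
  u_2 · u_1 = 0 (should be 0)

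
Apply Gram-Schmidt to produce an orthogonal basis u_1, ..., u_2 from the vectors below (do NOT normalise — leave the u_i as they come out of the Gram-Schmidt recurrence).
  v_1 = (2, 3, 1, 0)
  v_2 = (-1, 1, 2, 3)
Orthogonal basis:
  u_1 = (2, 3, 1, 0)
  u_2 = (-10/7, 5/14, 25/14, 3)

Apply the Gram-Schmidt recurrence
  u_1 = v_1
  u_i = v_i − Σ_{j<i} ((v_i · u_j) / (u_j · u_j)) · u_j.

Step by step this gives:
  u_1 = (2, 3, 1, 0)
  u_2 = (-10/7, 5/14, 25/14, 3)

Orthogonality check:
  u_2 · u_1 = 0 (should be 0)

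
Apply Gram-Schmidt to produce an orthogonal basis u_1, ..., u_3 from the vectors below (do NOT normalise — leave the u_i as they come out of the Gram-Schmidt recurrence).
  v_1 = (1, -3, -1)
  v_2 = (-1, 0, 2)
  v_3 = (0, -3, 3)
Orthogonal basis:
  u_1 = (1, -3, -1)
  u_2 = (-8/11, -9/11, 19/11)
  u_3 = (18/23, 3/23, 9/23)

Apply the Gram-Schmidt recurrence
  u_1 = v_1
  u_i = v_i − Σ_{j<i} ((v_i · u_j) / (u_j · u_j)) · u_j.

Step by step this gives:
  u_1 = (1, -3, -1)
  u_2 = (-8/11, -9/11, 19/11)
  u_3 = (18/23, 3/23, 9/23)

Orthogonality check:
  u_2 · u_1 = 0 (should be 0)
  u_3 · u_1 = 0 (should be 0)
  u_3 · u_2 = 0 (should be 0)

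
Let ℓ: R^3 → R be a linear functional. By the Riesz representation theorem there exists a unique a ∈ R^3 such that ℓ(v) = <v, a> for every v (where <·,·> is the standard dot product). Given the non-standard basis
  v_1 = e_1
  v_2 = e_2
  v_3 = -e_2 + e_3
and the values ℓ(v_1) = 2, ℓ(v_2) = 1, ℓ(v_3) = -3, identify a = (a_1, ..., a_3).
a = (2, 1, -2)

Write a = (a_1, ..., a_3) in the standard basis. For each basis vector v_i, ℓ(v_i) = <v_i, a> is a linear equation in the a_j's. Collect the n equations into a matrix system V a = ℓ, where row i of V is v_i (expressed in the standard basis). Since V is invertible (lower-triangular with 1s on the diagonal, up to permutation), solve by back-substitution:
  V =
[[1, 0, 0],
 [0, 1, 0],
 [0, -1, 1]]
  V a = (2, 1, -3)
Solving gives a = (2, 1, -2).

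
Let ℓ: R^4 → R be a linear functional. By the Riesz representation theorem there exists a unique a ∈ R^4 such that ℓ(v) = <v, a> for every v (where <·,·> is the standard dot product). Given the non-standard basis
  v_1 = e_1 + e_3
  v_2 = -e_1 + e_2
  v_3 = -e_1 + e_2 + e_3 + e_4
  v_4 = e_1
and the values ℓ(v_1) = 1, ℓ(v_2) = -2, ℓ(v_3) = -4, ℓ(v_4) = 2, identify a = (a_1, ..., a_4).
a = (2, 0, -1, -1)

Write a = (a_1, ..., a_4) in the standard basis. For each basis vector v_i, ℓ(v_i) = <v_i, a> is a linear equation in the a_j's. Collect the n equations into a matrix system V a = ℓ, where row i of V is v_i (expressed in the standard basis). Since V is invertible (lower-triangular with 1s on the diagonal, up to permutation), solve by back-substitution:
  V =
[[1, 0, 1, 0],
 [-1, 1, 0, 0],
 [-1, 1, 1, 1],
 [1, 0, 0, 0]]
  V a = (1, -2, -4, 2)
Solving gives a = (2, 0, -1, -1).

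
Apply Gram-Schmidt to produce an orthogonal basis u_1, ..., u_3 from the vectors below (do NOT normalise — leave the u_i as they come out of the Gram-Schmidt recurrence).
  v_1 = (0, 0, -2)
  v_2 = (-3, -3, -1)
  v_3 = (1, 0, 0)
Orthogonal basis:
  u_1 = (0, 0, -2)
  u_2 = (-3, -3, 0)
  u_3 = (1/2, -1/2, 0)

Apply the Gram-Schmidt recurrence
  u_1 = v_1
  u_i = v_i − Σ_{j<i} ((v_i · u_j) / (u_j · u_j)) · u_j.

Step by step this gives:
  u_1 = (0, 0, -2)
  u_2 = (-3, -3, 0)
  u_3 = (1/2, -1/2, 0)

Orthogonality check:
  u_2 · u_1 = 0 (should be 0)
  u_3 · u_1 = 0 (should be 0)
  u_3 · u_2 = 0 (should be 0)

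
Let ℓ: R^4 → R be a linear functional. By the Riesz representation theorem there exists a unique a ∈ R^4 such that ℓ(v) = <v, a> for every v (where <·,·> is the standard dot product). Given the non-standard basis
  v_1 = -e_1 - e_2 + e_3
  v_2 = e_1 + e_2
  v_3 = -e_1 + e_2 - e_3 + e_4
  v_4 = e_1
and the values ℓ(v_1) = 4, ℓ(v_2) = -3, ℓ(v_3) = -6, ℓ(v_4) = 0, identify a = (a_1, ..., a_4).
a = (0, -3, 1, -2)

Write a = (a_1, ..., a_4) in the standard basis. For each basis vector v_i, ℓ(v_i) = <v_i, a> is a linear equation in the a_j's. Collect the n equations into a matrix system V a = ℓ, where row i of V is v_i (expressed in the standard basis). Since V is invertible (lower-triangular with 1s on the diagonal, up to permutation), solve by back-substitution:
  V =
[[-1, -1, 1, 0],
 [1, 1, 0, 0],
 [-1, 1, -1, 1],
 [1, 0, 0, 0]]
  V a = (4, -3, -6, 0)
Solving gives a = (0, -3, 1, -2).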